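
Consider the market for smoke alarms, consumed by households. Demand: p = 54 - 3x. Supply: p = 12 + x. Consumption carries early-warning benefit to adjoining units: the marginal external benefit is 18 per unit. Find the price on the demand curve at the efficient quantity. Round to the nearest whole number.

P = 9

Social marginal benefit = demand + MEB = 72 - 3x.
Set SMB = MC: 72 - 3x = 12 + x → x* = 15.0000.
Consumer price on the demand curve at x*: 54 − 3×15.0000 = 9.0000.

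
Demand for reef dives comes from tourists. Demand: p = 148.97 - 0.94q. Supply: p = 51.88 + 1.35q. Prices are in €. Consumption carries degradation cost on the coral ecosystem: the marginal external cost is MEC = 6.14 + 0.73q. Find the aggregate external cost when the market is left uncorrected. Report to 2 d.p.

Market equilibrium (private): 51.88 + 1.35q = 148.97 - 0.94q → q_m = 42.3974.
Total external cost = ∫₀^{q_m} (6.14 + 0.73q) dq = 6.14×42.3974 + ½×0.73×42.3974² = 916.4220.

€916.42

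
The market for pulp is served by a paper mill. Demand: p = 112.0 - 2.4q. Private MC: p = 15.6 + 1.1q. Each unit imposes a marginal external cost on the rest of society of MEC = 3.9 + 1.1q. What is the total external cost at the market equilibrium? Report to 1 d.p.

Market equilibrium (private): 15.6 + 1.1q = 112.0 - 2.4q → q_m = 27.5429.
Total external cost = ∫₀^{q_m} (3.9 + 1.1q) dq = 3.9×27.5429 + ½×1.1×27.5429² = 524.6535.

524.7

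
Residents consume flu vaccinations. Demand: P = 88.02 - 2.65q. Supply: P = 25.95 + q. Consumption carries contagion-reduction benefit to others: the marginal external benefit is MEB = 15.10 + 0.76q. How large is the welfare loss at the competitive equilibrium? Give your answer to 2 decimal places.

Market equilibrium (private): 25.95 + q = 88.02 - 2.65q → q_m = 17.0055.
Social marginal benefit = demand + MEB = 103.12 - 1.89q.
Set SMB = MC: 103.12 - 1.89q = 25.95 + q → q* = 26.7024.
Between q* and q_m the wedge SMB − MC runs linearly from 0 to MEB(q_m), so the loss is a triangle.
DWL = ½ × 9.6969 × 28.0242 = 135.8739.

DWL = 135.87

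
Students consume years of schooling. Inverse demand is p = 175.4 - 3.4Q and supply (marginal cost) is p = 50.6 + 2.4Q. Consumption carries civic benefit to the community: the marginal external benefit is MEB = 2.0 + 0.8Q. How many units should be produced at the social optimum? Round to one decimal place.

Q* = 25.4

Social marginal benefit = demand + MEB = 177.4 - 2.6Q.
Set SMB = MC: 177.4 - 2.6Q = 50.6 + 2.4Q → Q* = 25.3600.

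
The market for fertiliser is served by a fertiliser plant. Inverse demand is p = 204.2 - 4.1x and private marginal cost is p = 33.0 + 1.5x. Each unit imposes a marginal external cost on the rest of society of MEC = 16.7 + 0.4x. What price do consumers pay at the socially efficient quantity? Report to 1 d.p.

Social marginal cost = private MC + MEC = 49.7 + 1.9x.
Set SMC = demand: 49.7 + 1.9x = 204.2 - 4.1x → x* = 25.7500.
Consumer price on the demand curve at x*: 204.2 − 4.1×25.7500 = 98.6250.

P = 98.6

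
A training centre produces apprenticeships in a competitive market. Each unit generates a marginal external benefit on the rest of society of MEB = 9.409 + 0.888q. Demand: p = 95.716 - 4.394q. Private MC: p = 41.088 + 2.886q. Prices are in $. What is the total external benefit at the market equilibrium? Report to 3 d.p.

Market equilibrium (private): 41.088 + 2.886q = 95.716 - 4.394q → q_m = 7.5038.
Total external benefit = ∫₀^{q_m} (9.409 + 0.888q) dq = 9.409×7.5038 + ½×0.888×7.5038² = 95.6036.

$95.604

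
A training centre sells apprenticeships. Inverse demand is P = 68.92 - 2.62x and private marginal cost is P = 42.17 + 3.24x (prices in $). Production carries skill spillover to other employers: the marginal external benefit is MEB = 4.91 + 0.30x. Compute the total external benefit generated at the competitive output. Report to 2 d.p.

Market equilibrium (private): 42.17 + 3.24x = 68.92 - 2.62x → x_m = 4.5648.
Total external benefit = ∫₀^{x_m} (4.91 + 0.30x) dx = 4.91×4.5648 + ½×0.30×4.5648² = 25.5388.

$25.54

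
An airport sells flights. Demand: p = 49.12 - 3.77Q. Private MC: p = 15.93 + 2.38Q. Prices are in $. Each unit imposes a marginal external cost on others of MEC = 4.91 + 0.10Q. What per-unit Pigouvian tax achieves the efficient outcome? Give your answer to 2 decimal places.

Social marginal cost = private MC + MEC = 20.84 + 2.48Q.
Set SMC = demand: 20.84 + 2.48Q = 49.12 - 3.77Q → Q* = 4.5248.
The Pigouvian tax equals MEC at Q*: 4.91 + 0.10×4.5248 = 5.3625.

tax = $5.36 per unit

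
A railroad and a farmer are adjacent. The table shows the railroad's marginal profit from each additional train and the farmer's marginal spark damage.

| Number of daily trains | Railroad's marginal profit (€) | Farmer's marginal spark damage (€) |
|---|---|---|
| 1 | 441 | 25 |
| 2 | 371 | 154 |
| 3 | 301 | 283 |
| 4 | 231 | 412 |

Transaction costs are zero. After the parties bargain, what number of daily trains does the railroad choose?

3

Bargaining reaches the level where marginal profit last exceeds marginal spark damage.
That holds through level 3 (301 ≥ 283) but not at 4 (231 < 412).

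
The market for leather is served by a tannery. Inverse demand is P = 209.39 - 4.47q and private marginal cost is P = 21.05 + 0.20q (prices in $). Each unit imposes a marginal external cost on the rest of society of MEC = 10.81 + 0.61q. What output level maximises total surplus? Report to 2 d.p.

q* = 33.62

Social marginal cost = private MC + MEC = 31.86 + 0.81q.
Set SMC = demand: 31.86 + 0.81q = 209.39 - 4.47q → q* = 33.6231.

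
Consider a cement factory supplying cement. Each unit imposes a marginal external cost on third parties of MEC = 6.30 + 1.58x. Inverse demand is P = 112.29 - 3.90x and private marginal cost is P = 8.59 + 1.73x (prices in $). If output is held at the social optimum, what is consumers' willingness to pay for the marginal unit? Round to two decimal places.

Social marginal cost = private MC + MEC = 14.89 + 3.31x.
Set SMC = demand: 14.89 + 3.31x = 112.29 - 3.90x → x* = 13.5090.
Consumer price on the demand curve at x*: 112.29 − 3.90×13.5090 = 59.6049.

P = $59.60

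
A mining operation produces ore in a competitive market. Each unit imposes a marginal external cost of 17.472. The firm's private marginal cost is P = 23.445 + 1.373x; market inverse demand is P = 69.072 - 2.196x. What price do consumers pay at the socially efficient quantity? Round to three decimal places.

P = 51.748

Social marginal cost = private MC + MEC = 40.917 + 1.373x.
Set SMC = demand: 40.917 + 1.373x = 69.072 - 2.196x → x* = 7.8888.
Consumer price on the demand curve at x*: 69.072 − 2.196×7.8888 = 51.7482.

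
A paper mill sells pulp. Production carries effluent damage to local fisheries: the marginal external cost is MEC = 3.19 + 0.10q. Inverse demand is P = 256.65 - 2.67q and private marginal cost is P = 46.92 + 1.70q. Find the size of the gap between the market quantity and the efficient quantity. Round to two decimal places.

Market equilibrium (private): 46.92 + 1.70q = 256.65 - 2.67q → q_m = 47.9931.
Social marginal cost = private MC + MEC = 50.11 + 1.80q.
Set SMC = demand: 50.11 + 1.80q = 256.65 - 2.67q → q* = 46.2058.
Gap = |47.9931 − 46.2058| = 1.7873.

1.79 units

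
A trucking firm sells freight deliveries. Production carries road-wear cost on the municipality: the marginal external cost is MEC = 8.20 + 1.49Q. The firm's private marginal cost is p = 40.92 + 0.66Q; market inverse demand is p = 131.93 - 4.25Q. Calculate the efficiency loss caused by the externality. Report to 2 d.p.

DWL = 100.23

Market equilibrium (private): 40.92 + 0.66Q = 131.93 - 4.25Q → Q_m = 18.5356.
Social marginal cost = private MC + MEC = 49.12 + 2.15Q.
Set SMC = demand: 49.12 + 2.15Q = 131.93 - 4.25Q → Q* = 12.9391.
Between Q* and Q_m the wedge SMC − demand runs linearly from 0 to MEC(Q_m), so the loss is a triangle.
DWL = ½ × 5.5965 × 35.8181 = 100.2280.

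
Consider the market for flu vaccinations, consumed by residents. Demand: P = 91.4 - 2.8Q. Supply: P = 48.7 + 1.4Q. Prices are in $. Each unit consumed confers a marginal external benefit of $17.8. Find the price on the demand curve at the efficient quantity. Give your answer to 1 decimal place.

P = $51.1

Social marginal benefit = demand + MEB = 109.2 - 2.8Q.
Set SMB = MC: 109.2 - 2.8Q = 48.7 + 1.4Q → Q* = 14.4048.
Consumer price on the demand curve at Q*: 91.4 − 2.8×14.4048 = 51.0666.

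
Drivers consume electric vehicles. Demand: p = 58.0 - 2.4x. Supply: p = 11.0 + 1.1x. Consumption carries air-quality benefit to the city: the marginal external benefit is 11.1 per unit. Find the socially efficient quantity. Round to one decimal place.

Social marginal benefit = demand + MEB = 69.1 - 2.4x.
Set SMB = MC: 69.1 - 2.4x = 11.0 + 1.1x → x* = 16.6000.

x* = 16.6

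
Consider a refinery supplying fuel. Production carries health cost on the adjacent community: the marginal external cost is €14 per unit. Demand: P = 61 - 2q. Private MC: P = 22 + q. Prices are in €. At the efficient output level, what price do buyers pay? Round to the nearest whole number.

Social marginal cost = private MC + MEC = 36 + q.
Set SMC = demand: 36 + q = 61 - 2q → q* = 8.3333.
Consumer price on the demand curve at q*: 61 − 2×8.3333 = 44.3334.

P = €44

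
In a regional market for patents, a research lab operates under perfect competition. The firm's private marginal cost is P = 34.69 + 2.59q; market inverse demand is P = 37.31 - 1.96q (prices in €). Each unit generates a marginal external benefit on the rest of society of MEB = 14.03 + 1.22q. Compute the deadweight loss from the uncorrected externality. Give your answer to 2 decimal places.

Market equilibrium (private): 34.69 + 2.59q = 37.31 - 1.96q → q_m = 0.5758.
Social marginal cost = private MC − MEB = 20.66 + 1.37q.
Set SMC = demand: 20.66 + 1.37q = 37.31 - 1.96q → q* = 5.0000.
Height of the DWL triangle at q_m is demand(q_m) − SMC(q_m) = MEB(q_m) = 14.7325.
DWL = ½ × 4.4242 × 14.7325 = 32.5898.

DWL = €32.59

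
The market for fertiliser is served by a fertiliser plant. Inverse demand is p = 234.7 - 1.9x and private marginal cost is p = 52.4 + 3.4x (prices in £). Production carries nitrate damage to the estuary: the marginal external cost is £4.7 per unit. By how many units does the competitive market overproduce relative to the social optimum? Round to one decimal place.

Market equilibrium (private): 52.4 + 3.4x = 234.7 - 1.9x → x_m = 34.3962.
Social marginal cost = private MC + MEC = 57.1 + 3.4x.
Set SMC = demand: 57.1 + 3.4x = 234.7 - 1.9x → x* = 33.5094.
Gap = |34.3962 − 33.5094| = 0.8868.

0.9 units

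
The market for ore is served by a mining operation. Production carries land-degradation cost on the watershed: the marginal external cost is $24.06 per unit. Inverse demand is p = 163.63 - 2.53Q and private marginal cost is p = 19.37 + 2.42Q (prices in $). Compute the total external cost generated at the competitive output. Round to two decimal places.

Market equilibrium (private): 19.37 + 2.42Q = 163.63 - 2.53Q → Q_m = 29.1434.
Total external cost = MEC × Q_m = 24.06 × 29.1434 = 701.1902.

$701.19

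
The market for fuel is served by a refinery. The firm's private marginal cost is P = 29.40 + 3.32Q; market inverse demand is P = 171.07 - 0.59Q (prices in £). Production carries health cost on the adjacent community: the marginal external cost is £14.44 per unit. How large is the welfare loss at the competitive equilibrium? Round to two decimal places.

Market equilibrium (private): 29.40 + 3.32Q = 171.07 - 0.59Q → Q_m = 36.2327.
Social marginal cost = private MC + MEC = 43.84 + 3.32Q.
Set SMC = demand: 43.84 + 3.32Q = 171.07 - 0.59Q → Q* = 32.5396.
Height of the DWL triangle at Q_m is SMC(Q_m) − demand(Q_m) = MEC(Q_m) = 14.4400.
DWL = ½ × 3.6931 × 14.4400 = 26.6642.

DWL = £26.66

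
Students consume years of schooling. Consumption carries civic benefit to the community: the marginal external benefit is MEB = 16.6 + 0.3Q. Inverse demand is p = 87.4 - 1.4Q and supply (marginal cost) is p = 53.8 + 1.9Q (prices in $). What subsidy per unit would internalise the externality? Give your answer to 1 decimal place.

subsidy = $21.6 per unit

Social marginal benefit = demand + MEB = 104.0 - 1.1Q.
Set SMB = MC: 104.0 - 1.1Q = 53.8 + 1.9Q → Q* = 16.7333.
The Pigouvian subsidy equals MEB at Q*: 16.6 + 0.3×16.7333 = 21.6200.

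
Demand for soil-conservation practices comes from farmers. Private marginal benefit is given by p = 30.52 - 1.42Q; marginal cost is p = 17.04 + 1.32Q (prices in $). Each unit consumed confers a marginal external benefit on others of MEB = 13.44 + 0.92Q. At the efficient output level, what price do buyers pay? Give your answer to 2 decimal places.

P = $9.52

Social marginal benefit = demand + MEB = 43.96 - 0.50Q.
Set SMB = MC: 43.96 - 0.50Q = 17.04 + 1.32Q → Q* = 14.7912.
Consumer price on the demand curve at Q*: 30.52 − 1.42×14.7912 = 9.5165.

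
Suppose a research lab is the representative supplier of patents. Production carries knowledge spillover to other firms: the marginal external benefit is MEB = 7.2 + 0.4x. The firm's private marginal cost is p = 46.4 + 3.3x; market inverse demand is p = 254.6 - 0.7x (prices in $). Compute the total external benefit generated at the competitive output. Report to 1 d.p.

Market equilibrium (private): 46.4 + 3.3x = 254.6 - 0.7x → x_m = 52.0500.
Total external benefit = ∫₀^{x_m} (7.2 + 0.4x) dx = 7.2×52.0500 + ½×0.4×52.0500² = 916.6005.

$916.6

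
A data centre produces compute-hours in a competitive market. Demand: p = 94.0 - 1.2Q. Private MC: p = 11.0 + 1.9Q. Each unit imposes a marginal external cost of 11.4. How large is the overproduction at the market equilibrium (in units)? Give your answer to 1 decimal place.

3.7 units

Market equilibrium (private): 11.0 + 1.9Q = 94.0 - 1.2Q → Q_m = 26.7742.
Social marginal cost = private MC + MEC = 22.4 + 1.9Q.
Set SMC = demand: 22.4 + 1.9Q = 94.0 - 1.2Q → Q* = 23.0968.
Gap = |26.7742 − 23.0968| = 3.6774.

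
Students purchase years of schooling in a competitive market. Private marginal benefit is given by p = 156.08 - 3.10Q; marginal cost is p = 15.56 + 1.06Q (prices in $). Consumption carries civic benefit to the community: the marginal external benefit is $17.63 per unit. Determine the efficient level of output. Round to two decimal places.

Q* = 38.02

Social marginal benefit = demand + MEB = 173.71 - 3.10Q.
Set SMB = MC: 173.71 - 3.10Q = 15.56 + 1.06Q → Q* = 38.0168.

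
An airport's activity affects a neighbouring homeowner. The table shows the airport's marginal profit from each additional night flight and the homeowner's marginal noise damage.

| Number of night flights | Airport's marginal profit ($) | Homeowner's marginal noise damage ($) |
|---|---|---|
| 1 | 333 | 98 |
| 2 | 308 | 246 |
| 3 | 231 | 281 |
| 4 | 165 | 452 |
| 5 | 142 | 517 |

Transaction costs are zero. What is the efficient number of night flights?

Bargaining reaches the level where marginal profit last exceeds marginal noise damage.
That holds through level 2 (308 ≥ 246) but not at 3 (231 < 281).

2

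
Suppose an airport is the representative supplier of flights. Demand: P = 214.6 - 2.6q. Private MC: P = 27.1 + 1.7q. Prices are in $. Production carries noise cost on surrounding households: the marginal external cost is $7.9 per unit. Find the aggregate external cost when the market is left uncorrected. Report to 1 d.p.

$344.5

Market equilibrium (private): 27.1 + 1.7q = 214.6 - 2.6q → q_m = 43.6047.
Total external cost = MEC × q_m = 7.9 × 43.6047 = 344.4771.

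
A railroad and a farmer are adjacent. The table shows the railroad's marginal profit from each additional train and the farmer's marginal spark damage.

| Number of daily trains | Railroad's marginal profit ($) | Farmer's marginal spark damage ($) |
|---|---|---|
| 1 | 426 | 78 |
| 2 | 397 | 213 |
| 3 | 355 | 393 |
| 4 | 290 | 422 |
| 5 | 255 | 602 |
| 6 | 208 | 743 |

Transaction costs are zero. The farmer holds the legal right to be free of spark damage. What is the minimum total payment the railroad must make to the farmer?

$291

Efficient level: marginal profit ≥ marginal spark damage through level 2, so k* = 2.
With the farmer holding the right, the railroad must at least compensate total damage at k*: 78 + 213 = 291.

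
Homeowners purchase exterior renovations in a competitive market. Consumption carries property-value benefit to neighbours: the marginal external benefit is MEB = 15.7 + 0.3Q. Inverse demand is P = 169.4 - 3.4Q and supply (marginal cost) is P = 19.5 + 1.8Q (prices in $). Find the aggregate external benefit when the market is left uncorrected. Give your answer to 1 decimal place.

Market equilibrium (private): 19.5 + 1.8Q = 169.4 - 3.4Q → Q_m = 28.8269.
Total external benefit = ∫₀^{Q_m} (15.7 + 0.3Q) dQ = 15.7×28.8269 + ½×0.3×28.8269² = 577.2309.

$577.2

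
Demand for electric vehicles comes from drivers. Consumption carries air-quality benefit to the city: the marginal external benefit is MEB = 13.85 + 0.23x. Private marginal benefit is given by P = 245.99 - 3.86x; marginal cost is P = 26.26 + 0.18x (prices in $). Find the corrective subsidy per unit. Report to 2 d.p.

Social marginal benefit = demand + MEB = 259.84 - 3.63x.
Set SMB = MC: 259.84 - 3.63x = 26.26 + 0.18x → x* = 61.3071.
The Pigouvian subsidy equals MEB at x*: 13.85 + 0.23×61.3071 = 27.9506.

subsidy = $27.95 per unit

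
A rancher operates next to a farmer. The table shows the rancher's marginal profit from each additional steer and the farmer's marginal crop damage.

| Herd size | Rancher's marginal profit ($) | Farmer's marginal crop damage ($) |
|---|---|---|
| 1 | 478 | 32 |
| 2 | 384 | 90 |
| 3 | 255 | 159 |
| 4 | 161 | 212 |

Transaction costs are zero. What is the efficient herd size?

3

Bargaining reaches the level where marginal profit last exceeds marginal crop damage.
That holds through level 3 (255 ≥ 159) but not at 4 (161 < 212).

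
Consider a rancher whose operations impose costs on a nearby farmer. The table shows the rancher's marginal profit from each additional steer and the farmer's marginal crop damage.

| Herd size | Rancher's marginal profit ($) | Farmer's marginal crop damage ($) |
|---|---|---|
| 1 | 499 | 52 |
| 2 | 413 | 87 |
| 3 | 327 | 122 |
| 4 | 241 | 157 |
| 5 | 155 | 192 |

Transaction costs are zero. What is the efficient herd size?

Bargaining reaches the level where marginal profit last exceeds marginal crop damage.
That holds through level 4 (241 ≥ 157) but not at 5 (155 < 192).

4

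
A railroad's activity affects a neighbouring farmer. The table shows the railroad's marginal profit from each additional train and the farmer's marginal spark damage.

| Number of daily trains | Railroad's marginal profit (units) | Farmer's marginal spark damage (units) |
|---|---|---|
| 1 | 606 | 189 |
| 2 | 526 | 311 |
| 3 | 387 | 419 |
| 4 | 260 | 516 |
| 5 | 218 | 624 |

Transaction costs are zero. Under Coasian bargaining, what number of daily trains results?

2

Bargaining reaches the level where marginal profit last exceeds marginal spark damage.
That holds through level 2 (526 ≥ 311) but not at 3 (387 < 419).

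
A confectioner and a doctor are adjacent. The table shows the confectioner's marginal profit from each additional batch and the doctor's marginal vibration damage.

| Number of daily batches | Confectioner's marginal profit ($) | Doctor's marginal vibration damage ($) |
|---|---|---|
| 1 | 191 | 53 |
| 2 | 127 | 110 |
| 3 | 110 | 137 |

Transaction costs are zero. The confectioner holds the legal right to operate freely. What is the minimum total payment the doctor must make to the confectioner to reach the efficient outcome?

Left alone the confectioner would choose level 3 (marginal profit stays positive).
Efficient level: k* = 2 (marginal profit ≥ marginal vibration damage through 2).
The doctor must at least cover the confectioner's forgone profit from cutting 3→2: 110 = 110.

$110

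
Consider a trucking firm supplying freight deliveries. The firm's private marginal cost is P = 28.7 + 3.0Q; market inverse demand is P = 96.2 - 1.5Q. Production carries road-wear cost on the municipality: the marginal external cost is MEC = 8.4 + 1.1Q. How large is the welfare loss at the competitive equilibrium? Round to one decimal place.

DWL = 55.4

Market equilibrium (private): 28.7 + 3.0Q = 96.2 - 1.5Q → Q_m = 15.0000.
Social marginal cost = private MC + MEC = 37.1 + 4.1Q.
Set SMC = demand: 37.1 + 4.1Q = 96.2 - 1.5Q → Q* = 10.5536.
Between Q* and Q_m the wedge SMC − demand runs linearly from 0 to MEC(Q_m), so the loss is a triangle.
DWL = ½ × 4.4464 × 24.9000 = 55.3577.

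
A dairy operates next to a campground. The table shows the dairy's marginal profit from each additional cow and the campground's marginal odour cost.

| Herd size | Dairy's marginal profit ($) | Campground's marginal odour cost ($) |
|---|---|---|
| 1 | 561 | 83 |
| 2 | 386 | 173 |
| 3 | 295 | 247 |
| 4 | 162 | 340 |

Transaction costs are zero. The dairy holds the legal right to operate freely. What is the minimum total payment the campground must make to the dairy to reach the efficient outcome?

$162

Left alone the dairy would choose level 4 (marginal profit stays positive).
Efficient level: k* = 3 (marginal profit ≥ marginal odour cost through 3).
The campground must at least cover the dairy's forgone profit from cutting 4→3: 162 = 162.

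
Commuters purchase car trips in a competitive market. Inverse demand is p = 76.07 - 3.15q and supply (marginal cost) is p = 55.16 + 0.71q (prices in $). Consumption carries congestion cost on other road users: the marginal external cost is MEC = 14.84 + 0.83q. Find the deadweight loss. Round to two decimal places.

Market equilibrium (private): 55.16 + 0.71q = 76.07 - 3.15q → q_m = 5.4171.
Social marginal benefit = demand − MEC = 61.23 - 3.98q.
Set SMB = MC: 61.23 - 3.98q = 55.16 + 0.71q → q* = 1.2942.
The loss is the area between SMB and MC from q* to q_m; with linear curves that's a triangle of height MEC(q_m).
DWL = ½ × 4.1229 × 19.3362 = 39.8606.

DWL = $39.86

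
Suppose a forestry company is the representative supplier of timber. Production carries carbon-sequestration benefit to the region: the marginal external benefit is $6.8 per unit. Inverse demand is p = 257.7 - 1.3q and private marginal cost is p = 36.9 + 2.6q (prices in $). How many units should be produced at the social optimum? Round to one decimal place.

Social marginal cost = private MC − MEB = 30.1 + 2.6q.
Set SMC = demand: 30.1 + 2.6q = 257.7 - 1.3q → q* = 58.3590.

q* = 58.4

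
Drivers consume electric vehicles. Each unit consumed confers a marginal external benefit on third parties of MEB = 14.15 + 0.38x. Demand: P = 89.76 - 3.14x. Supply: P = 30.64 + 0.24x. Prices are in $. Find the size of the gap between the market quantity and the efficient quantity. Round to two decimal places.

Market equilibrium (private): 30.64 + 0.24x = 89.76 - 3.14x → x_m = 17.4911.
Social marginal benefit = demand + MEB = 103.91 - 2.76x.
Set SMB = MC: 103.91 - 2.76x = 30.64 + 0.24x → x* = 24.4233.
Gap = |17.4911 − 24.4233| = 6.9322.

6.93 units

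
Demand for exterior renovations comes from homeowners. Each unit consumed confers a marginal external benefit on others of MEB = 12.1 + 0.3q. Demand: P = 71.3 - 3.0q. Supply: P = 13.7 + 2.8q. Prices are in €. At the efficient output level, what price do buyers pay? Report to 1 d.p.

P = €33.3

Social marginal benefit = demand + MEB = 83.4 - 2.7q.
Set SMB = MC: 83.4 - 2.7q = 13.7 + 2.8q → q* = 12.6727.
Consumer price on the demand curve at q*: 71.3 − 3.0×12.6727 = 33.2819.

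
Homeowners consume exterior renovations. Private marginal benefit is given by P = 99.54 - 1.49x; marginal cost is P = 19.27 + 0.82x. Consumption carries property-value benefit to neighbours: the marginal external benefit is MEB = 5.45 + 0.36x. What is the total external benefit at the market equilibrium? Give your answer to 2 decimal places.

406.73

Market equilibrium (private): 19.27 + 0.82x = 99.54 - 1.49x → x_m = 34.7489.
Total external benefit = ∫₀^{x_m} (5.45 + 0.36x) dx = 5.45×34.7489 + ½×0.36×34.7489² = 406.7290.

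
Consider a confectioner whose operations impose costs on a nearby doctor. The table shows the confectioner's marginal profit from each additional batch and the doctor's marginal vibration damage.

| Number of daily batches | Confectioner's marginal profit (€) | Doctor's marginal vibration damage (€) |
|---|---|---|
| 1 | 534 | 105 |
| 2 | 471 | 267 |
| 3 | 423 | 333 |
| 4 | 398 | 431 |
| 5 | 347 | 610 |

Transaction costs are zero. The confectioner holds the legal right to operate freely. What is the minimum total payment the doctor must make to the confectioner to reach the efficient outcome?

€745

Left alone the confectioner would choose level 5 (marginal profit stays positive).
Efficient level: k* = 3 (marginal profit ≥ marginal vibration damage through 3).
The doctor must at least cover the confectioner's forgone profit from cutting 5→3: 398 + 347 = 745.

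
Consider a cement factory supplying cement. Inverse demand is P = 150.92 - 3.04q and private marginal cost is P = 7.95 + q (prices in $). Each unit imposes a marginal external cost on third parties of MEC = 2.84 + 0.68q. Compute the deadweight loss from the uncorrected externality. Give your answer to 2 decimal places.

Market equilibrium (private): 7.95 + q = 150.92 - 3.04q → q_m = 35.3886.
Social marginal cost = private MC + MEC = 10.79 + 1.68q.
Set SMC = demand: 10.79 + 1.68q = 150.92 - 3.04q → q* = 29.6886.
Between q* and q_m the wedge SMC − demand runs linearly from 0 to MEC(q_m), so the loss is a triangle.
DWL = ½ × 5.7000 × 26.9043 = 76.6773.

DWL = $76.68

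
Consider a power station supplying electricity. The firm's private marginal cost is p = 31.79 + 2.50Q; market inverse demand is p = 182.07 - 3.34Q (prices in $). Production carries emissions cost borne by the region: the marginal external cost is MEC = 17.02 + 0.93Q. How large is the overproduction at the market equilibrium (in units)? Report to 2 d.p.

Market equilibrium (private): 31.79 + 2.50Q = 182.07 - 3.34Q → Q_m = 25.7329.
Social marginal cost = private MC + MEC = 48.81 + 3.43Q.
Set SMC = demand: 48.81 + 3.43Q = 182.07 - 3.34Q → Q* = 19.6839.
Gap = |25.7329 − 19.6839| = 6.0490.

6.05 units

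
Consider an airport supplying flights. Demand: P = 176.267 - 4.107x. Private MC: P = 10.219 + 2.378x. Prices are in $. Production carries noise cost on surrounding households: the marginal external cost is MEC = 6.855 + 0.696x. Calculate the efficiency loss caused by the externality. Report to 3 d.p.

Market equilibrium (private): 10.219 + 2.378x = 176.267 - 4.107x → x_m = 25.6049.
Social marginal cost = private MC + MEC = 17.074 + 3.074x.
Set SMC = demand: 17.074 + 3.074x = 176.267 - 4.107x → x* = 22.1686.
The loss is the area between SMC and demand from x* to x_m; with linear curves that's a triangle of height MEC(x_m).
DWL = ½ × 3.4363 × 24.6760 = 42.3971.

DWL = $42.397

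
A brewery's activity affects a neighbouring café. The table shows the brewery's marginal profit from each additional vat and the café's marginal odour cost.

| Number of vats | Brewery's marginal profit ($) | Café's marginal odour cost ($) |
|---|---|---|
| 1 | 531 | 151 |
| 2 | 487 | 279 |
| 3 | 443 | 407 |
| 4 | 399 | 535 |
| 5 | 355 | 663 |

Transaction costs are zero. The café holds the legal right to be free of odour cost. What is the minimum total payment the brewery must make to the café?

$837

Efficient level: marginal profit ≥ marginal odour cost through level 3, so k* = 3.
With the café holding the right, the brewery must at least compensate total damage at k*: 151 + 279 + 407 = 837.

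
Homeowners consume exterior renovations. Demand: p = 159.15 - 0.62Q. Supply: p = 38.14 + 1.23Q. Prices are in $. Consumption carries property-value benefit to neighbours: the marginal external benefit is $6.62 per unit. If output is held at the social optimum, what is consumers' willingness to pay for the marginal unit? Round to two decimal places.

P = $116.38

Social marginal benefit = demand + MEB = 165.77 - 0.62Q.
Set SMB = MC: 165.77 - 0.62Q = 38.14 + 1.23Q → Q* = 68.9892.
Consumer price on the demand curve at Q*: 159.15 − 0.62×68.9892 = 116.3767.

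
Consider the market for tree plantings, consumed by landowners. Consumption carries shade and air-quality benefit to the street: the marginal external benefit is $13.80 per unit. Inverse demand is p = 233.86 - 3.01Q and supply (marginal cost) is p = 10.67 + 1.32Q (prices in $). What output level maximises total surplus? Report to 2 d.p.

Social marginal benefit = demand + MEB = 247.66 - 3.01Q.
Set SMB = MC: 247.66 - 3.01Q = 10.67 + 1.32Q → Q* = 54.7321.

Q* = 54.73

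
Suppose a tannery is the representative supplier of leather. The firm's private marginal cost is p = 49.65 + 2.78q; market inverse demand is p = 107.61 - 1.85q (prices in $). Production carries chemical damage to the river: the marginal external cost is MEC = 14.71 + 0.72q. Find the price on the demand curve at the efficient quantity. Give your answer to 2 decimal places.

P = $92.65

Social marginal cost = private MC + MEC = 64.36 + 3.50q.
Set SMC = demand: 64.36 + 3.50q = 107.61 - 1.85q → q* = 8.0841.
Consumer price on the demand curve at q*: 107.61 − 1.85×8.0841 = 92.6544.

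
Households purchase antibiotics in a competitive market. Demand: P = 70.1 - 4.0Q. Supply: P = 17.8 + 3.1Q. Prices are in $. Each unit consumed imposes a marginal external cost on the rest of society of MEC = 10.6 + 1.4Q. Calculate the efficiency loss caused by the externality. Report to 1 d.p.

Market equilibrium (private): 17.8 + 3.1Q = 70.1 - 4.0Q → Q_m = 7.3662.
Social marginal benefit = demand − MEC = 59.5 - 5.4Q.
Set SMB = MC: 59.5 - 5.4Q = 17.8 + 3.1Q → Q* = 4.9059.
Between Q* and Q_m the wedge MC − SMB runs linearly from 0 to MEC(Q_m), so the loss is a triangle.
DWL = ½ × 2.4603 × 20.9127 = 25.7258.

DWL = $25.7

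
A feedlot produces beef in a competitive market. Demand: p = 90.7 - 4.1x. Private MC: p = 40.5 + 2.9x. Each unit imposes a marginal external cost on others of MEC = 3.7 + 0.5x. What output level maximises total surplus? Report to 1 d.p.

Social marginal cost = private MC + MEC = 44.2 + 3.4x.
Set SMC = demand: 44.2 + 3.4x = 90.7 - 4.1x → x* = 6.2000.

x* = 6.2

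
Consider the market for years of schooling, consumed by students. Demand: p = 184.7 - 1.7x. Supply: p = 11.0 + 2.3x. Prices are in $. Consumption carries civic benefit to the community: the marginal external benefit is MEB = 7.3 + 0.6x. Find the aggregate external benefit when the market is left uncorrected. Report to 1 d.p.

$882.7

Market equilibrium (private): 11.0 + 2.3x = 184.7 - 1.7x → x_m = 43.4250.
Total external benefit = ∫₀^{x_m} (7.3 + 0.6x) dx = 7.3×43.4250 + ½×0.6×43.4250² = 882.7217.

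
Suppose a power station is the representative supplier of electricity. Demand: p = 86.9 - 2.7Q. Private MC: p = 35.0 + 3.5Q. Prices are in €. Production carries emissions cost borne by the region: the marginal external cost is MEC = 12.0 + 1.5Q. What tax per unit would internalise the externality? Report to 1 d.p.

Social marginal cost = private MC + MEC = 47.0 + 5.0Q.
Set SMC = demand: 47.0 + 5.0Q = 86.9 - 2.7Q → Q* = 5.1818.
The Pigouvian tax equals MEC at Q*: 12.0 + 1.5×5.1818 = 19.7727.

tax = €19.8 per unit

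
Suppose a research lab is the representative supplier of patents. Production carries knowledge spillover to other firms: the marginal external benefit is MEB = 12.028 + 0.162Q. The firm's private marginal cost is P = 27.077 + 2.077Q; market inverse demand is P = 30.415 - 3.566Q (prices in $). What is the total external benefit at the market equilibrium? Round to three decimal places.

Market equilibrium (private): 27.077 + 2.077Q = 30.415 - 3.566Q → Q_m = 0.5915.
Total external benefit = ∫₀^{Q_m} (12.028 + 0.162Q) dQ = 12.028×0.5915 + ½×0.162×0.5915² = 7.1429.

$7.143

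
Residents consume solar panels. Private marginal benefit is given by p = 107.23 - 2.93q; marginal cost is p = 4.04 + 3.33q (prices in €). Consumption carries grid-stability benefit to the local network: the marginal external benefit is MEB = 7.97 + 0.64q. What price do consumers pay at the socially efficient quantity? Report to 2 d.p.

P = €49.28

Social marginal benefit = demand + MEB = 115.20 - 2.29q.
Set SMB = MC: 115.20 - 2.29q = 4.04 + 3.33q → q* = 19.7794.
Consumer price on the demand curve at q*: 107.23 − 2.93×19.7794 = 49.2764.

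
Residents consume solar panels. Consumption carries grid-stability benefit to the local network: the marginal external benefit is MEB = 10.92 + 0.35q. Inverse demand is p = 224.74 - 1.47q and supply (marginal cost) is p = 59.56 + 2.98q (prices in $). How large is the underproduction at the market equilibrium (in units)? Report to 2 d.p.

5.83 units

Market equilibrium (private): 59.56 + 2.98q = 224.74 - 1.47q → q_m = 37.1191.
Social marginal benefit = demand + MEB = 235.66 - 1.12q.
Set SMB = MC: 235.66 - 1.12q = 59.56 + 2.98q → q* = 42.9512.
Gap = |37.1191 − 42.9512| = 5.8321.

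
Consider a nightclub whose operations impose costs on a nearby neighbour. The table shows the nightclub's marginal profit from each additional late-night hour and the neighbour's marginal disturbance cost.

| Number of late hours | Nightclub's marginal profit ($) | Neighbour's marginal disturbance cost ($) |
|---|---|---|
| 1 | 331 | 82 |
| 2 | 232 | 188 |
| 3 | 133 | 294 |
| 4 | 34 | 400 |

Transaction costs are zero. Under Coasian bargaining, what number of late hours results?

2

Bargaining reaches the level where marginal profit last exceeds marginal disturbance cost.
That holds through level 2 (232 ≥ 188) but not at 3 (133 < 294).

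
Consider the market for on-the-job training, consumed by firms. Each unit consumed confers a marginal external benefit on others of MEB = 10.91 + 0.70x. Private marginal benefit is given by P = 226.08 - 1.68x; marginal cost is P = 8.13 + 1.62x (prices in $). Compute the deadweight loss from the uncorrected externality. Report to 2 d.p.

Market equilibrium (private): 8.13 + 1.62x = 226.08 - 1.68x → x_m = 66.0455.
Social marginal benefit = demand + MEB = 236.99 - 0.98x.
Set SMB = MC: 236.99 - 0.98x = 8.13 + 1.62x → x* = 88.0231.
The welfare-loss triangle has base |x_m − x*| and height MEB(x_m) (the vertical gap between SMB and MC is zero at x* and MEB at x_m).
DWL = ½ × 21.9776 × 57.1418 = 627.9198.

DWL = $627.92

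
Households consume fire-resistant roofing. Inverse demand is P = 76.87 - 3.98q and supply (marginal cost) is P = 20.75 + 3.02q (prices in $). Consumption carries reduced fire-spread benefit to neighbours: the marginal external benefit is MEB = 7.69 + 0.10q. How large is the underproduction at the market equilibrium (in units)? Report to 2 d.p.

Market equilibrium (private): 20.75 + 3.02q = 76.87 - 3.98q → q_m = 8.0171.
Social marginal benefit = demand + MEB = 84.56 - 3.88q.
Set SMB = MC: 84.56 - 3.88q = 20.75 + 3.02q → q* = 9.2478.
Gap = |8.0171 − 9.2478| = 1.2307.

1.23 units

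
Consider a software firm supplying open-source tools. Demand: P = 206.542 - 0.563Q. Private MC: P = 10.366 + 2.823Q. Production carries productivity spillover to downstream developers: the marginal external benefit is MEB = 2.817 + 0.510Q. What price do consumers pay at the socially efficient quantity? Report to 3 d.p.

Social marginal cost = private MC − MEB = 7.549 + 2.313Q.
Set SMC = demand: 7.549 + 2.313Q = 206.542 - 0.563Q → Q* = 69.1909.
Consumer price on the demand curve at Q*: 206.542 − 0.563×69.1909 = 167.5875.

P = 167.588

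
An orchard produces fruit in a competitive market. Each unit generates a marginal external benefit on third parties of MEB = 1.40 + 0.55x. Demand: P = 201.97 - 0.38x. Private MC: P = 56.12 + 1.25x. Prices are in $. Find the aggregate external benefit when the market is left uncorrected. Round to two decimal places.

$2327.03

Market equilibrium (private): 56.12 + 1.25x = 201.97 - 0.38x → x_m = 89.4785.
Total external benefit = ∫₀^{x_m} (1.40 + 0.55x) dx = 1.40×89.4785 + ½×0.55×89.4785² = 2327.0304.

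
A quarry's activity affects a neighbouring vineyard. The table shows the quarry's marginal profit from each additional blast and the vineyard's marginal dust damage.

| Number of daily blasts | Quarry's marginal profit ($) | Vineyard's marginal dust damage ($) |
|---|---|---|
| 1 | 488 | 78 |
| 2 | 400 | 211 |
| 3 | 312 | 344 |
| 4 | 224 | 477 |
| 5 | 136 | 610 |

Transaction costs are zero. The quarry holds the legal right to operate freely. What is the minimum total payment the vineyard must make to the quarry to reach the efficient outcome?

$672

Left alone the quarry would choose level 5 (marginal profit stays positive).
Efficient level: k* = 2 (marginal profit ≥ marginal dust damage through 2).
The vineyard must at least cover the quarry's forgone profit from cutting 5→2: 312 + 224 + 136 = 672.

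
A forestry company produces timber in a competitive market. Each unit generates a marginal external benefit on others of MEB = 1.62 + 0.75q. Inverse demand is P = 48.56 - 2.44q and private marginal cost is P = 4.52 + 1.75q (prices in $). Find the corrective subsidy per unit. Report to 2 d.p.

Social marginal cost = private MC − MEB = 2.90 + q.
Set SMC = demand: 2.90 + q = 48.56 - 2.44q → q* = 13.2733.
The Pigouvian subsidy equals MEB at q*: 1.62 + 0.75×13.2733 = 11.5750.

subsidy = $11.57 per unit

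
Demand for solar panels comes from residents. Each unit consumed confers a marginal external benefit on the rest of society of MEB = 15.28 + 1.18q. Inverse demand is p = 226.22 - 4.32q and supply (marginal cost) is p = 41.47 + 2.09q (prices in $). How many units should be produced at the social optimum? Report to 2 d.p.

Social marginal benefit = demand + MEB = 241.50 - 3.14q.
Set SMB = MC: 241.50 - 3.14q = 41.47 + 2.09q → q* = 38.2467.

q* = 38.25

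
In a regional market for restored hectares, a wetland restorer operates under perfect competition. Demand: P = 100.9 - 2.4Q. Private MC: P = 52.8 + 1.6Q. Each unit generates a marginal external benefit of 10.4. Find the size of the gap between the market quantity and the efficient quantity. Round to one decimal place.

Market equilibrium (private): 52.8 + 1.6Q = 100.9 - 2.4Q → Q_m = 12.0250.
Social marginal cost = private MC − MEB = 42.4 + 1.6Q.
Set SMC = demand: 42.4 + 1.6Q = 100.9 - 2.4Q → Q* = 14.6250.
Gap = |12.0250 − 14.6250| = 2.6000.

2.6 units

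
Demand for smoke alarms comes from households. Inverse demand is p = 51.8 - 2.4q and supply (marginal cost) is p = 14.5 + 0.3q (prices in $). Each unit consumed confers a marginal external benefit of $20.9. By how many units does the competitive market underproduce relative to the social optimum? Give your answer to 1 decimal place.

Market equilibrium (private): 14.5 + 0.3q = 51.8 - 2.4q → q_m = 13.8148.
Social marginal benefit = demand + MEB = 72.7 - 2.4q.
Set SMB = MC: 72.7 - 2.4q = 14.5 + 0.3q → q* = 21.5556.
Gap = |13.8148 − 21.5556| = 7.7408.

7.7 units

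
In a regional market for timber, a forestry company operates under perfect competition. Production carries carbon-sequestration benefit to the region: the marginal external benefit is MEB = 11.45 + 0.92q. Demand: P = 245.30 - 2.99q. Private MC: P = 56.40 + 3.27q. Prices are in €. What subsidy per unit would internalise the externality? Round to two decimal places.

subsidy = €45.97 per unit

Social marginal cost = private MC − MEB = 44.95 + 2.35q.
Set SMC = demand: 44.95 + 2.35q = 245.30 - 2.99q → q* = 37.5187.
The Pigouvian subsidy equals MEB at q*: 11.45 + 0.92×37.5187 = 45.9672.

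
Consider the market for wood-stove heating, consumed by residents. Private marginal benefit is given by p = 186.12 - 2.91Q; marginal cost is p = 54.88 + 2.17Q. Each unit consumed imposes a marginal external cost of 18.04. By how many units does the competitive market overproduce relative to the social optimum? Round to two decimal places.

Market equilibrium (private): 54.88 + 2.17Q = 186.12 - 2.91Q → Q_m = 25.8346.
Social marginal benefit = demand − MEC = 168.08 - 2.91Q.
Set SMB = MC: 168.08 - 2.91Q = 54.88 + 2.17Q → Q* = 22.2835.
Gap = |25.8346 − 22.2835| = 3.5511.

3.55 units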